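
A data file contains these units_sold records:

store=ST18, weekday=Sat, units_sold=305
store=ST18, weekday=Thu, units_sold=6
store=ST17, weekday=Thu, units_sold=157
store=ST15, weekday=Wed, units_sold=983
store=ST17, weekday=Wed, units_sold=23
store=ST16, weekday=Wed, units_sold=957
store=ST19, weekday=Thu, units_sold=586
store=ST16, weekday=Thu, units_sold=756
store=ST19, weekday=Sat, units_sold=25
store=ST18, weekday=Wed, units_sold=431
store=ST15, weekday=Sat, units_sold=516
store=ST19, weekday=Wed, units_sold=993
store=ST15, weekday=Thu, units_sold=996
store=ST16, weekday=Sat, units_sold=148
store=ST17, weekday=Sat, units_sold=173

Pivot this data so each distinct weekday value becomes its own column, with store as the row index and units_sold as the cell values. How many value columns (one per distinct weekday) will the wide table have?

3

3 distinct weekday values: Thu, Sat, Wed.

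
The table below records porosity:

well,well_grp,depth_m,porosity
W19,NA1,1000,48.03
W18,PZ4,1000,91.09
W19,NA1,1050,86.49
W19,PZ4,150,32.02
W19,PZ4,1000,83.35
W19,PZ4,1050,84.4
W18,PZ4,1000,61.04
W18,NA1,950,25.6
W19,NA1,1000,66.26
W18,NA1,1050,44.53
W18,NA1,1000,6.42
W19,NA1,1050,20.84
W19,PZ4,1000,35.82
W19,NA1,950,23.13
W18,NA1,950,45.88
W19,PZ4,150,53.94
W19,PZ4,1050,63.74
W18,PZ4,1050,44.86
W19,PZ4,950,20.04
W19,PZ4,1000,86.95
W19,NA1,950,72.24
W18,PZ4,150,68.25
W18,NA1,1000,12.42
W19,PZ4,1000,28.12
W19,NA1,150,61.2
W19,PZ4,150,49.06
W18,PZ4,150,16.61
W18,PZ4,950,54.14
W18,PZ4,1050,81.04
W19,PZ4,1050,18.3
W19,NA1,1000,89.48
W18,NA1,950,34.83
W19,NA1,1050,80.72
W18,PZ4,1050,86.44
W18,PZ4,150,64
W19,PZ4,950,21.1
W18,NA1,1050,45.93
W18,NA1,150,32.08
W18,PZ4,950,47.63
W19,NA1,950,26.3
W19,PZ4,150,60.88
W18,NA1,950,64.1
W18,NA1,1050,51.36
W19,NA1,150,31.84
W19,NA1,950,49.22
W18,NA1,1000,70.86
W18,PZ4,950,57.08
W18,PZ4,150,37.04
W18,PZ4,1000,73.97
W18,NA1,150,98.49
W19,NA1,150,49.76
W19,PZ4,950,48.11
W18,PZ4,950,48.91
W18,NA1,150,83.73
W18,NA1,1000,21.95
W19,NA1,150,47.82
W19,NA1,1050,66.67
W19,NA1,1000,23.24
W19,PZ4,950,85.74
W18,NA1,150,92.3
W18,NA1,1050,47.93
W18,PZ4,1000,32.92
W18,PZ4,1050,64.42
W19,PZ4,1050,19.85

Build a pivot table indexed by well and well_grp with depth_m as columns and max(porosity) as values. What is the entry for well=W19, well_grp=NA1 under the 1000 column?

Rows with well=W19, well_grp=NA1 and depth_m=1000: porosity values are 48.03, 66.26, 89.48, 23.24.
max(48.03, 66.26, 89.48, 23.24) = 89.48.

89.48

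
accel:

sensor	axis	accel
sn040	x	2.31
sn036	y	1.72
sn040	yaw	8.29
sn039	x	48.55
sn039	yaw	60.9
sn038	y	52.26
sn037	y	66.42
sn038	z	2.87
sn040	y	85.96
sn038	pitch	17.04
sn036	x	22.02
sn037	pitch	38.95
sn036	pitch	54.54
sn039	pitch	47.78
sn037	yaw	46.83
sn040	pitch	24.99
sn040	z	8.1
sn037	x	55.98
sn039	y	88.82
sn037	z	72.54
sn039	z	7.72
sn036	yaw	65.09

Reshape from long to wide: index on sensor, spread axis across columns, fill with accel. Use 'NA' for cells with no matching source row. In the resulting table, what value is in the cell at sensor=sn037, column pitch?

38.95

The long row with sensor=sn037, axis=pitch has accel=38.95.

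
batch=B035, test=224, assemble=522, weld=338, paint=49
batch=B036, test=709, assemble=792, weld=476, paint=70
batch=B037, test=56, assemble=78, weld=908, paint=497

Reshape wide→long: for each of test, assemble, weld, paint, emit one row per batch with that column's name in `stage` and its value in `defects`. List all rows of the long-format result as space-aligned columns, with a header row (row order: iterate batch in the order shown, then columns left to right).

batch  stage     defects
B035   test      224    
B035   assemble  522    
B035   weld      338    
B035   paint     49     
B036   test      709    
B036   assemble  792    
B036   weld      476    
B036   paint     70     
B037   test      56     
B037   assemble  78     
B037   weld      908    
B037   paint     497    

Each (batch, column) pair becomes one row: 3 × 4 = 12 rows.
For example, (B035, test) → defects=224.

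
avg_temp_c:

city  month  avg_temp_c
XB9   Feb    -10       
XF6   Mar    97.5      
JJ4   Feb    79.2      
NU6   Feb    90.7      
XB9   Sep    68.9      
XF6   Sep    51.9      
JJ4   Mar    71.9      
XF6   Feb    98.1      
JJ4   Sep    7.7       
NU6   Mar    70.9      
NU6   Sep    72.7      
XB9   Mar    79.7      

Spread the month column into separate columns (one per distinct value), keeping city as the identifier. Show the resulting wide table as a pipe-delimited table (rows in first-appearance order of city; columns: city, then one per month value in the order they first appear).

| city | Feb | Mar | Sep |
| XB9 | -10 | 79.7 | 68.9 |
| XF6 | 98.1 | 97.5 | 51.9 |
| JJ4 | 79.2 | 71.9 | 7.7 |
| NU6 | 90.7 | 70.9 | 72.7 |

Columns: city plus the 3 distinct month values (Feb, Mar, Sep).
For example, row XB9 column Feb takes avg_temp_c=-10 from the long row (XB9, Feb).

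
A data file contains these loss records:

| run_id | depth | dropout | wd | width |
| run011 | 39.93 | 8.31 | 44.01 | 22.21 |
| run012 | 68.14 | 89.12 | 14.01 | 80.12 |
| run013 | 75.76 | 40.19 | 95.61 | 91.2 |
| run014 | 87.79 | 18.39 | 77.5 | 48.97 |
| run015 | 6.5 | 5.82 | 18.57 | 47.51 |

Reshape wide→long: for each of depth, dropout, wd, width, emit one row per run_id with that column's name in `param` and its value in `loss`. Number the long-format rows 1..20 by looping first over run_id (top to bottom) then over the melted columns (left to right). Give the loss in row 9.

75.76

20 rows total (5 × 4). Row 9: index ⌊(9-1)/4⌋ = 2 into run_id → run013; (9-1) mod 4 = 0 into the melted columns → depth.
So row 9 is (run013, depth, 75.76); loss = 75.76.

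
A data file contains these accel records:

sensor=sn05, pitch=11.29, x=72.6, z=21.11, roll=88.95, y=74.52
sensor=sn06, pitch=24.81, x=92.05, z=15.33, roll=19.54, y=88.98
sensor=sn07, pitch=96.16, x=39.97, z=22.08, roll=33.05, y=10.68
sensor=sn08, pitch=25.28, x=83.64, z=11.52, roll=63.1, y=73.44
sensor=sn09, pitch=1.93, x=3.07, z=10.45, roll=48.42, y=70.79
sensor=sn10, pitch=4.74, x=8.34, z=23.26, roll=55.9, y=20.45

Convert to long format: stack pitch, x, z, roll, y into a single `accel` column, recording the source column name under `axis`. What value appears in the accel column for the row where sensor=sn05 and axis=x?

72.6

Unpivoting turns each (sensor, wide-column) pair into one long row.
The wide cell at row sn05, column x holds 72.6, so the long row (sn05, x) has accel=72.6.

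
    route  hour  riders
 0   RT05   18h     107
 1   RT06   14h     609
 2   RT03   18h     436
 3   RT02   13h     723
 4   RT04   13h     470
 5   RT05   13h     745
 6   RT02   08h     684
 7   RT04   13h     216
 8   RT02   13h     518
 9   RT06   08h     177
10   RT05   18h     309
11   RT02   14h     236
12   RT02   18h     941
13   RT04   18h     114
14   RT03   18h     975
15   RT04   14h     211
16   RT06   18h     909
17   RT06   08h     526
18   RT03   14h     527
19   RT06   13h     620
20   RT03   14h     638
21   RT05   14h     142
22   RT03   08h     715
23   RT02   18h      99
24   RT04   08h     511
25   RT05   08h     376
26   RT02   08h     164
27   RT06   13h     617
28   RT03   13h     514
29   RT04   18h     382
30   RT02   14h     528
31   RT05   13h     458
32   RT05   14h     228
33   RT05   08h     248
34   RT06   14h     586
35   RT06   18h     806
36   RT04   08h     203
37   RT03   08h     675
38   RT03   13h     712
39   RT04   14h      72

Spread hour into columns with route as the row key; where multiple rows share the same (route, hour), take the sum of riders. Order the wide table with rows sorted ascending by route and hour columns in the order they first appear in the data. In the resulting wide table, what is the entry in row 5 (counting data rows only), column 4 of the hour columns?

703

With rows sorted ascending by route, row 5 is route=RT06. hour columns in first-appearance order: 18h, 14h, 13h, 08h; column 4 is 08h.
Long rows with route=RT06, hour=08h: 177 + 526 = 703.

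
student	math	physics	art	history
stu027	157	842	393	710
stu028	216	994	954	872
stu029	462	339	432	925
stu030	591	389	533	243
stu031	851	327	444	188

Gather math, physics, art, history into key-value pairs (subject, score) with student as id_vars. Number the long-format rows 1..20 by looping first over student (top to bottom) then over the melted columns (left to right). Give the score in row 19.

20 rows total (5 × 4). Row 19: index ⌊(19-1)/4⌋ = 4 into student → stu031; (19-1) mod 4 = 2 into the melted columns → art.
So row 19 is (stu031, art, 444); score = 444.

444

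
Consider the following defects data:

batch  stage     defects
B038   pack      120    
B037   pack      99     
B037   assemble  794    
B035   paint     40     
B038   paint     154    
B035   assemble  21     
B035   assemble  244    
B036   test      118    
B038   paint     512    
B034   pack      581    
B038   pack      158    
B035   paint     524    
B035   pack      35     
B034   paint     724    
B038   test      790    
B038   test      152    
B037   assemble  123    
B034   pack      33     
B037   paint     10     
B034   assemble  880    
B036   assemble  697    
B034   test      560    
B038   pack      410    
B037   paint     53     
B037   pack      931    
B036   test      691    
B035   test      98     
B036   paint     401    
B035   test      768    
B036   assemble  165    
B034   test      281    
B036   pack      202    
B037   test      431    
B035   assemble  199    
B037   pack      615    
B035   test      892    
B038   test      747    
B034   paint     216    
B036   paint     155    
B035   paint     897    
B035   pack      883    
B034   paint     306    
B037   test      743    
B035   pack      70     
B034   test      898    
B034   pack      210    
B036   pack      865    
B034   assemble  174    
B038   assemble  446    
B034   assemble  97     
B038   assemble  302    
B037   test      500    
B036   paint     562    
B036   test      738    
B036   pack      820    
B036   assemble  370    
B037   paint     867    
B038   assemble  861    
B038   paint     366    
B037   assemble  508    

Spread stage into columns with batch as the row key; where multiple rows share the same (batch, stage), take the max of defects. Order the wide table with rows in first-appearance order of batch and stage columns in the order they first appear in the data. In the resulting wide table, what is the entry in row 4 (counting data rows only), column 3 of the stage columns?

562

With rows in first-appearance order of batch, row 4 is batch=B036. stage columns in first-appearance order: pack, assemble, paint, test; column 3 is paint.
Long rows with batch=B036, stage=paint: max(401, 155, 562) = 562.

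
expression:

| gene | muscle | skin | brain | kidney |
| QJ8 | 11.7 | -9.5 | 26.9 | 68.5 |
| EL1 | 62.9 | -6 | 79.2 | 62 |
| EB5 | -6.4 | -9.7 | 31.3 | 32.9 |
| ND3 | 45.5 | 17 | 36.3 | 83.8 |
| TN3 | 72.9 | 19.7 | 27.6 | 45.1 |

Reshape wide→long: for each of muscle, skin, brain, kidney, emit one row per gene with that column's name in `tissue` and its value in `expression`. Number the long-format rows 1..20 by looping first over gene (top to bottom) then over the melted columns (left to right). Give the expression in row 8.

20 rows total (5 × 4). Row 8: index ⌊(8-1)/4⌋ = 1 into gene → EL1; (8-1) mod 4 = 3 into the melted columns → kidney.
So row 8 is (EL1, kidney, 62); expression = 62.

62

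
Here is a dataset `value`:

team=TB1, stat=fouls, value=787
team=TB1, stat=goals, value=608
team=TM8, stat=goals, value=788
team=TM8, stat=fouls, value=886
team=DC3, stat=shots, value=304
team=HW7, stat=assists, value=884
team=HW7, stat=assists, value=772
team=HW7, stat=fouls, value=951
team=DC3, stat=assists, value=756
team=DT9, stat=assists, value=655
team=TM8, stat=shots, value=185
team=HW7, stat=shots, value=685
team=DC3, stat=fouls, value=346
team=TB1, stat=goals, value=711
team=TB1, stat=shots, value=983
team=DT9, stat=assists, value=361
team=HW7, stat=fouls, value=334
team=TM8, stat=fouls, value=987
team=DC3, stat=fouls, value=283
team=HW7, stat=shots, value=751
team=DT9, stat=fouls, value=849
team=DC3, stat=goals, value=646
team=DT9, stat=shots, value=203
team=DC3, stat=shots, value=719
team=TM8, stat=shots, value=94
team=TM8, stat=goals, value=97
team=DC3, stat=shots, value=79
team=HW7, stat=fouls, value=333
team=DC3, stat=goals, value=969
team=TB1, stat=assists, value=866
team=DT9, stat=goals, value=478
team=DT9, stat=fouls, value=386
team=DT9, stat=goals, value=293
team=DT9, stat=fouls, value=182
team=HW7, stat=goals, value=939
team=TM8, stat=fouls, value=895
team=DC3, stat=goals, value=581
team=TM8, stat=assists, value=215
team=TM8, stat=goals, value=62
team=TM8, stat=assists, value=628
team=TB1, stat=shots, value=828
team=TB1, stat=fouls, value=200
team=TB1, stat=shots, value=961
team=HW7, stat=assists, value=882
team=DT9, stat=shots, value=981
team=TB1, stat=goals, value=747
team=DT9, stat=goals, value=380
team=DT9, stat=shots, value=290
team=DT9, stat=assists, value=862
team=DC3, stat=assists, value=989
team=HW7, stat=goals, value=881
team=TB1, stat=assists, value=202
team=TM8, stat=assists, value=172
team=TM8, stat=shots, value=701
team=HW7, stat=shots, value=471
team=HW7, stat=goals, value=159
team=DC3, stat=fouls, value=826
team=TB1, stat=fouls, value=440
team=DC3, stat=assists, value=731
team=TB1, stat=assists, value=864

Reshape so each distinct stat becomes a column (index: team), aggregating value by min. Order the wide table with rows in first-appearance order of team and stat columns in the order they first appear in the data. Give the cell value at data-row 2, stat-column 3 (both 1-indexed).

94

With rows in first-appearance order of team, row 2 is team=TM8. stat columns in first-appearance order: fouls, goals, shots, assists; column 3 is shots.
Long rows with team=TM8, stat=shots: min(185, 94, 701) = 94.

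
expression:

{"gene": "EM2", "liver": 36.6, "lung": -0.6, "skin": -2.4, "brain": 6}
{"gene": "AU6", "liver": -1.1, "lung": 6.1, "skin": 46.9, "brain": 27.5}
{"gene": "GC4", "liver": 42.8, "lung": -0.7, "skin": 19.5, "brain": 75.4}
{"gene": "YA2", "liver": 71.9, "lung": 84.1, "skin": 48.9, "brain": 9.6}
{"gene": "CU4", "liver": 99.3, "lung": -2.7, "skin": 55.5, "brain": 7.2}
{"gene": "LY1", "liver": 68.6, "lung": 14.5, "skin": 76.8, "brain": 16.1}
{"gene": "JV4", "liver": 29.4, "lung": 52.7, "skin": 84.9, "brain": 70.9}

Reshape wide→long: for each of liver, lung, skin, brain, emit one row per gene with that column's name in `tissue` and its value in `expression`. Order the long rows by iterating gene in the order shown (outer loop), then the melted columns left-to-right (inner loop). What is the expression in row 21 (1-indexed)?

28 rows total (7 × 4). Row 21: index ⌊(21-1)/4⌋ = 5 into gene → LY1; (21-1) mod 4 = 0 into the melted columns → liver.
So row 21 is (LY1, liver, 68.6); expression = 68.6.

68.6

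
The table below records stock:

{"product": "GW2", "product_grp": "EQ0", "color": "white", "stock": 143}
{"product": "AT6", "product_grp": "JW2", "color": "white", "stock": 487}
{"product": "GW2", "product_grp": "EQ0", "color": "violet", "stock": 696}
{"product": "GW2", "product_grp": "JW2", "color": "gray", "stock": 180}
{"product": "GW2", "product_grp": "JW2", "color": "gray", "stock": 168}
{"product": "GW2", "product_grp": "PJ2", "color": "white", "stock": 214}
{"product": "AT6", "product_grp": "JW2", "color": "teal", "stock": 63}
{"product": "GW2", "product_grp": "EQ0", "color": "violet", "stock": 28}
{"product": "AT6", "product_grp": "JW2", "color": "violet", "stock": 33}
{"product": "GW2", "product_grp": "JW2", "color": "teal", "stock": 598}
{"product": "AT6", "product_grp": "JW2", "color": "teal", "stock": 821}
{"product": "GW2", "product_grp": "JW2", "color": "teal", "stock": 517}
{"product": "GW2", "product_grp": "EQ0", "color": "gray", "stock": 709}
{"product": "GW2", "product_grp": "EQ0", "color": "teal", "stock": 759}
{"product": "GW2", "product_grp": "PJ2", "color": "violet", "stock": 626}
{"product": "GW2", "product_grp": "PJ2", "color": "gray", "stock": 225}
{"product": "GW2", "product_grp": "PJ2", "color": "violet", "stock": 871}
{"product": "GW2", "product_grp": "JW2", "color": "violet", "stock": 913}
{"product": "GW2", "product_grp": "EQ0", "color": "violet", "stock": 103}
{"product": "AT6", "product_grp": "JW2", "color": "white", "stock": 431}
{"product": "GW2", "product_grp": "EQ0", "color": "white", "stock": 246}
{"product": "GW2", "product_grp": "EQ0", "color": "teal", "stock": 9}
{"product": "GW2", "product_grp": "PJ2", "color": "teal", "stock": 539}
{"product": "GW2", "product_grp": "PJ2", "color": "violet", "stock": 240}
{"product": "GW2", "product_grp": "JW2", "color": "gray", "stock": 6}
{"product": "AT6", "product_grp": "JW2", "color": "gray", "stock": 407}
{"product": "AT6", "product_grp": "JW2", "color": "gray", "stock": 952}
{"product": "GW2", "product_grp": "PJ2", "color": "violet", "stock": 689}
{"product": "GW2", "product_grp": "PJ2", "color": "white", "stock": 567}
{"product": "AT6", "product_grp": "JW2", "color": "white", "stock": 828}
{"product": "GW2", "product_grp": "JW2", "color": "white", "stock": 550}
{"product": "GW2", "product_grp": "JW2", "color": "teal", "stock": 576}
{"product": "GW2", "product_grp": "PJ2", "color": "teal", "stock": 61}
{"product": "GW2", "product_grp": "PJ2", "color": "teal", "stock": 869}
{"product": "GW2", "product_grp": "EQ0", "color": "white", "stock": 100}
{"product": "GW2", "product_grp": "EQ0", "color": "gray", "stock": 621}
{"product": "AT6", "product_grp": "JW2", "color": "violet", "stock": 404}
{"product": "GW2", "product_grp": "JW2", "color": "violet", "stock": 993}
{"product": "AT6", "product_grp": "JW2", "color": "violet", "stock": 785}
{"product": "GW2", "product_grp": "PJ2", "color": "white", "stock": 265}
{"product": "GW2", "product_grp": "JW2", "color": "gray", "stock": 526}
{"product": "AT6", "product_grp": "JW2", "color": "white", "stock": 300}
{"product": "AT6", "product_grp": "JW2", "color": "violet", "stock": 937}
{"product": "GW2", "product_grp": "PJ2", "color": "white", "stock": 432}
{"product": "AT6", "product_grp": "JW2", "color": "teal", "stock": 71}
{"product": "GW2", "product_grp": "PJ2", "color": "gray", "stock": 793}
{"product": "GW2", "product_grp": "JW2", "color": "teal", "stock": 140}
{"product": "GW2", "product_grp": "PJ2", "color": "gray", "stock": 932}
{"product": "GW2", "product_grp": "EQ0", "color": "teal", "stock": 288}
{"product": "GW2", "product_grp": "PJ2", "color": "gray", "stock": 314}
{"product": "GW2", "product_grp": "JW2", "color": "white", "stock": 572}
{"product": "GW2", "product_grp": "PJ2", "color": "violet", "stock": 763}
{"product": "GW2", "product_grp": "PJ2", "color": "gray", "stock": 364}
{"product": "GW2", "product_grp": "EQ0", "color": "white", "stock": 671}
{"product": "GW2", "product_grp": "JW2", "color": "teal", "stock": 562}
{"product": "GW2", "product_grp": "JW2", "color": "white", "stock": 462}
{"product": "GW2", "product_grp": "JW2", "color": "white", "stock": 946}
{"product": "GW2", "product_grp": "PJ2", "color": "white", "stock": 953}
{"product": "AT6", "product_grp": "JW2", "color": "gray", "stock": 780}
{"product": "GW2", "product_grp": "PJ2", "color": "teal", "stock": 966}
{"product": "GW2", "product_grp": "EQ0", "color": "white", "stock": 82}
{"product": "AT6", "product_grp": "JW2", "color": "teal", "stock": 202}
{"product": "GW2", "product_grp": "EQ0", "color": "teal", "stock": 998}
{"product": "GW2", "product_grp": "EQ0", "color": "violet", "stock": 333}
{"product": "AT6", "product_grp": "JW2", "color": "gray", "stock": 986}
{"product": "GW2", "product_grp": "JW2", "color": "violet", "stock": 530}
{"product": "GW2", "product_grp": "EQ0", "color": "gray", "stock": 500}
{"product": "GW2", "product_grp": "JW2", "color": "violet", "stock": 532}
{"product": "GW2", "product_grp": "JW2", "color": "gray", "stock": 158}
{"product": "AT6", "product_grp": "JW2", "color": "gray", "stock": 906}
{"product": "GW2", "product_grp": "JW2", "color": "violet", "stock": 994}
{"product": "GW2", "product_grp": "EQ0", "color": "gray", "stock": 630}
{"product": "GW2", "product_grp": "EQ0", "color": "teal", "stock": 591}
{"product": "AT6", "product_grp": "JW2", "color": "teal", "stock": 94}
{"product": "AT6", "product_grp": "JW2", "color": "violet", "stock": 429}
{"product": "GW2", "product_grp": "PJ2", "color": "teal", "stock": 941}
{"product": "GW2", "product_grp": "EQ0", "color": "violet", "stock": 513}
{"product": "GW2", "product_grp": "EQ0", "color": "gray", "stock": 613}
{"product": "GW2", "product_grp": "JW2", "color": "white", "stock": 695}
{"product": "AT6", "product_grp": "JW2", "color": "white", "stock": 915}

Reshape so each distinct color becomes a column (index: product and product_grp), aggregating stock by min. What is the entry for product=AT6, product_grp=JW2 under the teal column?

63

Rows with product=AT6, product_grp=JW2 and color=teal: stock values are 63, 821, 71, 202, 94.
min(63, 821, 71, 202, 94) = 63.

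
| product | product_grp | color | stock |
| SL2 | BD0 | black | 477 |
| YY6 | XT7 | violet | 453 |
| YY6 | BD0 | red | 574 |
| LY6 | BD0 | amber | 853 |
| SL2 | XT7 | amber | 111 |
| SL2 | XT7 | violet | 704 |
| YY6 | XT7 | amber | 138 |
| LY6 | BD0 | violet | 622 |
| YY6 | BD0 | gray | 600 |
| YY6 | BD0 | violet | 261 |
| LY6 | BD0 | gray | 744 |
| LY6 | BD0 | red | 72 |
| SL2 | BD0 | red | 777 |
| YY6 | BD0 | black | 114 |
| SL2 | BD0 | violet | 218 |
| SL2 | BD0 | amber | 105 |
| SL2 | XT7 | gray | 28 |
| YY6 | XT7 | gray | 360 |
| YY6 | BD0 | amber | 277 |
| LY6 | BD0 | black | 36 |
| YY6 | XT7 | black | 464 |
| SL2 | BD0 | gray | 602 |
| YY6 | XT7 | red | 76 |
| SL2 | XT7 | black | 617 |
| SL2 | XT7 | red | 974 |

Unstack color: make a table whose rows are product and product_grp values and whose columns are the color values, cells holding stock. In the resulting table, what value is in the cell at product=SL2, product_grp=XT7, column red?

974

Wide layout: rows indexed by product and product_grp, columns are the 5 distinct color values (black, violet, red, amber, gray).
Cell (product=SL2, product_grp=XT7, color=red) draws from the long row where product=SL2, product_grp=XT7 and color=red, which has stock=974.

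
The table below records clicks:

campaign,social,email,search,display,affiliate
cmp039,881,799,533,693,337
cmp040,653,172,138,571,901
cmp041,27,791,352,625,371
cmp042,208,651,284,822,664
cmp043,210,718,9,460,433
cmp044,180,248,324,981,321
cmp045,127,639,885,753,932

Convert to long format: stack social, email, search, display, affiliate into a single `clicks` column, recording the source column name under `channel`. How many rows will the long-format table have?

7 campaign values × 5 melted columns = 35 rows.

35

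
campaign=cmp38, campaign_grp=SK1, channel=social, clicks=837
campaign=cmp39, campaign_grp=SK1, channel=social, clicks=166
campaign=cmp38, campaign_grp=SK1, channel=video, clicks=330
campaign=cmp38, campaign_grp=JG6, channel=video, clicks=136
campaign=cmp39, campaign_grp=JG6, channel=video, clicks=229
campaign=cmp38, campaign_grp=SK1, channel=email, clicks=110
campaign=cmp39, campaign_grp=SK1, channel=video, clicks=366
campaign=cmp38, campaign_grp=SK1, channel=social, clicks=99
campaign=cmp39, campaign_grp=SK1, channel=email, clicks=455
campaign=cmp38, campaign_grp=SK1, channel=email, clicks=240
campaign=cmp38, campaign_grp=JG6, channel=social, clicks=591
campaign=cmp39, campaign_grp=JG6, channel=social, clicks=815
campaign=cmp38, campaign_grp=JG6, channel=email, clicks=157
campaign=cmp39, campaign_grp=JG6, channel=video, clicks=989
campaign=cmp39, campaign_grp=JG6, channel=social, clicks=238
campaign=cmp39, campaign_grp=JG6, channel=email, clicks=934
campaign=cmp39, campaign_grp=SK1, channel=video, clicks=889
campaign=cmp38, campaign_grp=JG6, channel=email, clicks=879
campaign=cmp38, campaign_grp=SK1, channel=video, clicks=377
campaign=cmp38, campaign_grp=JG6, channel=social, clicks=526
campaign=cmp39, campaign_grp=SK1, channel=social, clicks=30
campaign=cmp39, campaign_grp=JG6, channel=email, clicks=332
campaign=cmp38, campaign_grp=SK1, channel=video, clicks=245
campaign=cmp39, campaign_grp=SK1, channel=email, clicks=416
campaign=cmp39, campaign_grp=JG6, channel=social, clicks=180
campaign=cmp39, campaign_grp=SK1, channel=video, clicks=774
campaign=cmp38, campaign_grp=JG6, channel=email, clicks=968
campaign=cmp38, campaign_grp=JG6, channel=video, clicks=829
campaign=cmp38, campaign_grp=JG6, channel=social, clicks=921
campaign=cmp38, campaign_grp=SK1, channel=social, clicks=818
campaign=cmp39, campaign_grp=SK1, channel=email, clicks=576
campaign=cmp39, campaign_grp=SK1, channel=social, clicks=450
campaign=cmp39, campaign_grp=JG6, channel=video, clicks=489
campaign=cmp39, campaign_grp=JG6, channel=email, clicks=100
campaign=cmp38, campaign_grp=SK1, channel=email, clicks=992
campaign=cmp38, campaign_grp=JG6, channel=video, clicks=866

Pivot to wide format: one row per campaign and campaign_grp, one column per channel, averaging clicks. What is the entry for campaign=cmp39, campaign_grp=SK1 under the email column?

Rows with campaign=cmp39, campaign_grp=SK1 and channel=email: clicks values are 455, 416, 576.
(455 + 416 + 576) / 3 = 482.33.

482.33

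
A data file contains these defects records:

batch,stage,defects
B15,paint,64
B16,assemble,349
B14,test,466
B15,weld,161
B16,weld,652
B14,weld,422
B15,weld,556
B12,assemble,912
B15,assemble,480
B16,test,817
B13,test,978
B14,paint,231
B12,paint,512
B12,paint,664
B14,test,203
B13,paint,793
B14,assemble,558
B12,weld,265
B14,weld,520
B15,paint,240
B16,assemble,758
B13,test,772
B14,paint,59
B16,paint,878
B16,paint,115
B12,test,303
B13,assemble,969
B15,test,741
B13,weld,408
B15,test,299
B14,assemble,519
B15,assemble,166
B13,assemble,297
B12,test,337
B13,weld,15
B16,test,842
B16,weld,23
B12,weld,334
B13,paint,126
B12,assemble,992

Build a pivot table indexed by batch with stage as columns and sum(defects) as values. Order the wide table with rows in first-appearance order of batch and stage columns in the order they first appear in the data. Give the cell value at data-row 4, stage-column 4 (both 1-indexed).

599

With rows in first-appearance order of batch, row 4 is batch=B12. stage columns in first-appearance order: paint, assemble, test, weld; column 4 is weld.
Long rows with batch=B12, stage=weld: 265 + 334 = 599.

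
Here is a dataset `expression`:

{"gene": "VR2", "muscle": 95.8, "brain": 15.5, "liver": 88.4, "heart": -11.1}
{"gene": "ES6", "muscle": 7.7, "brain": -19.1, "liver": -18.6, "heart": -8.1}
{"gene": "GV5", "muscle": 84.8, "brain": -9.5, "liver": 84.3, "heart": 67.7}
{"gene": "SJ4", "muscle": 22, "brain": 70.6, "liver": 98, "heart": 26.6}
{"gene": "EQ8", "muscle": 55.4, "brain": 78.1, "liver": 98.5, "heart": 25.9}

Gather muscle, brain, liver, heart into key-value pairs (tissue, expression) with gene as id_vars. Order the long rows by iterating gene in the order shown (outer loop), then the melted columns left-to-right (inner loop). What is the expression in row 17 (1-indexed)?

20 rows total (5 × 4). Row 17: index ⌊(17-1)/4⌋ = 4 into gene → EQ8; (17-1) mod 4 = 0 into the melted columns → muscle.
So row 17 is (EQ8, muscle, 55.4); expression = 55.4.

55.4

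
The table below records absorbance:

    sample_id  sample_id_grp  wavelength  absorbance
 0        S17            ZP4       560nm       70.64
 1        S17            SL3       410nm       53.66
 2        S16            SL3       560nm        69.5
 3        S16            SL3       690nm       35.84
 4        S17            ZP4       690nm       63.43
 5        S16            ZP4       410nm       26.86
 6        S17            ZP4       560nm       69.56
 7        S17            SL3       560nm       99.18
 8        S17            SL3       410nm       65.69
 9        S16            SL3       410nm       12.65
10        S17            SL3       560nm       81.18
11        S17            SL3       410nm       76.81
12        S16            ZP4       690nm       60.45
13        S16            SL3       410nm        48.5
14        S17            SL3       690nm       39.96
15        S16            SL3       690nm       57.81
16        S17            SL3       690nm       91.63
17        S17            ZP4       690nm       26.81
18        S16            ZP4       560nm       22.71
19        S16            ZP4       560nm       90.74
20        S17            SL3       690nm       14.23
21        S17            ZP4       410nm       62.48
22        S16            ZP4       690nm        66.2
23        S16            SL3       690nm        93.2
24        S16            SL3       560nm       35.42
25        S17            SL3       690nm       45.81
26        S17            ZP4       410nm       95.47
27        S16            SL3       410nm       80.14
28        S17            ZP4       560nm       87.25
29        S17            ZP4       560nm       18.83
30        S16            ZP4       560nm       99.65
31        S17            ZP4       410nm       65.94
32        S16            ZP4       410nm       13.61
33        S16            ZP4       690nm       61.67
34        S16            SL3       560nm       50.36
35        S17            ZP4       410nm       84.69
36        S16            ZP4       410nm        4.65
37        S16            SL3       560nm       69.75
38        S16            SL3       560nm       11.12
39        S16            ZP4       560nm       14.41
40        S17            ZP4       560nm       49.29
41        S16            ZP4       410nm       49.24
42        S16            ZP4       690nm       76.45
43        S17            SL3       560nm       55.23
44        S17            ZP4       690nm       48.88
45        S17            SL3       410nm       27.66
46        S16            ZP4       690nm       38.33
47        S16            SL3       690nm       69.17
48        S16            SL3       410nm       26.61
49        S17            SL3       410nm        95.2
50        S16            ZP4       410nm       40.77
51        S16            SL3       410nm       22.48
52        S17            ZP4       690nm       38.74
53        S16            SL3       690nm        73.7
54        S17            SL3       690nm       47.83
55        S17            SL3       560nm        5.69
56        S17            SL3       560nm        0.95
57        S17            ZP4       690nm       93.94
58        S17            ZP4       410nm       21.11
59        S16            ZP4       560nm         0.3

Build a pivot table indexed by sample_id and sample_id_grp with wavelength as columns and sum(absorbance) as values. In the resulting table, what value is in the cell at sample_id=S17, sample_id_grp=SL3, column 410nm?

319.02

Rows with sample_id=S17, sample_id_grp=SL3 and wavelength=410nm: absorbance values are 53.66, 65.69, 76.81, 27.66, 95.2.
53.66 + 65.69 + 76.81 + 27.66 + 95.2 = 319.02.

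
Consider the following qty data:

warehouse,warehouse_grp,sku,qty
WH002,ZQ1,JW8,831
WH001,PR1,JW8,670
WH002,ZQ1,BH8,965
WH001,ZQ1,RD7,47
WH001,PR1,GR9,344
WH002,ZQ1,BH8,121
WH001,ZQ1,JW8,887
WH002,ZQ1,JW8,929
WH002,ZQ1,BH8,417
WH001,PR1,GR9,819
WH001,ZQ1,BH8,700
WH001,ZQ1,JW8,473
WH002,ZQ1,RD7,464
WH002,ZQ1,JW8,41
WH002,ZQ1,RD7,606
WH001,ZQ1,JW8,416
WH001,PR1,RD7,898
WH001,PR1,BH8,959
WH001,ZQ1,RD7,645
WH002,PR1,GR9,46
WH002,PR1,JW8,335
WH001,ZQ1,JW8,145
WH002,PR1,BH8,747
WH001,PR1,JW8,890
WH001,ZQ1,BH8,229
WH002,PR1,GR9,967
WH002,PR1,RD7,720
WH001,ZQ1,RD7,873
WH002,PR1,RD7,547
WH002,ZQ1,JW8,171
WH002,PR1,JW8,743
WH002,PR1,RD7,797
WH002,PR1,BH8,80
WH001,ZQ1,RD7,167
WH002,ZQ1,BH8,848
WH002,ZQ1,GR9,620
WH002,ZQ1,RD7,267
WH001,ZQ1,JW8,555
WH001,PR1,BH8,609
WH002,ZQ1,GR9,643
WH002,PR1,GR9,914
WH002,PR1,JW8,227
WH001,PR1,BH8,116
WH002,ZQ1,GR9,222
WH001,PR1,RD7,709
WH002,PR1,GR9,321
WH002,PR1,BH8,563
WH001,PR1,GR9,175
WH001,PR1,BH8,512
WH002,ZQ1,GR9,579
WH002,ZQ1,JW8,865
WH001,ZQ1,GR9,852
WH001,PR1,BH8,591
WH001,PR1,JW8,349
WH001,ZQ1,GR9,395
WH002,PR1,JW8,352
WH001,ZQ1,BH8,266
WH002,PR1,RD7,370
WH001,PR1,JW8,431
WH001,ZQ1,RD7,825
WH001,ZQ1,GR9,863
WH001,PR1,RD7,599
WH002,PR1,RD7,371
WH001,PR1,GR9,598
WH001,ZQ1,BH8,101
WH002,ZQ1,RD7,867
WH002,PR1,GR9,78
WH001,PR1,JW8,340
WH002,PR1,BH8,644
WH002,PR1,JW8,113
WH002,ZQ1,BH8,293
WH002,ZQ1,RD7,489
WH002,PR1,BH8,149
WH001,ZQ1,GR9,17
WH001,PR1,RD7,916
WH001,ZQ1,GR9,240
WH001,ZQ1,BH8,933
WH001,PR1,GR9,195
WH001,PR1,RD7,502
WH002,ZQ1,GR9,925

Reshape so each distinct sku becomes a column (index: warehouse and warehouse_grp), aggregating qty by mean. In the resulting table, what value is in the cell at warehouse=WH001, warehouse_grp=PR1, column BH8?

557.40

Rows with warehouse=WH001, warehouse_grp=PR1 and sku=BH8: qty values are 959, 609, 116, 512, 591.
(959 + 609 + 116 + 512 + 591) / 5 = 557.40.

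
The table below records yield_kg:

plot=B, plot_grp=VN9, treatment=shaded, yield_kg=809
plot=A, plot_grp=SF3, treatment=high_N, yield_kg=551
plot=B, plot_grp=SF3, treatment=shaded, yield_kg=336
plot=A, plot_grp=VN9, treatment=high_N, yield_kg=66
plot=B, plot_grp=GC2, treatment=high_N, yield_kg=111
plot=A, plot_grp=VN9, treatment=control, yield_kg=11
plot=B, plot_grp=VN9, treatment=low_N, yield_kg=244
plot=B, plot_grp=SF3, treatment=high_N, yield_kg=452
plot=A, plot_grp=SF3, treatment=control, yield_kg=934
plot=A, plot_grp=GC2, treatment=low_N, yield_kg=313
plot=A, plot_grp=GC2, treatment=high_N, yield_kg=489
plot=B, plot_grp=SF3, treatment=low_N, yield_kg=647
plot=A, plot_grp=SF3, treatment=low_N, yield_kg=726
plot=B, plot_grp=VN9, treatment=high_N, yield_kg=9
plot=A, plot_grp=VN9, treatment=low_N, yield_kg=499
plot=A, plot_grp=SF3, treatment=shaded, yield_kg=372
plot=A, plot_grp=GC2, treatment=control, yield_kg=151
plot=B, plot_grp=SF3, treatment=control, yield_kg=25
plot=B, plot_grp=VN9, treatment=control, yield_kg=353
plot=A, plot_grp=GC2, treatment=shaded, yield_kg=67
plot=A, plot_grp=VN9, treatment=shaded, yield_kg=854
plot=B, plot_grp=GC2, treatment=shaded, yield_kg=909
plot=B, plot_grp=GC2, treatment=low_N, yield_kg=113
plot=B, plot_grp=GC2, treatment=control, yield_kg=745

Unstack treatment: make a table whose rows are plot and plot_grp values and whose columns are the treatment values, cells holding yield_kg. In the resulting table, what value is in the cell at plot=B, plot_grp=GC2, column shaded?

Wide layout: rows indexed by plot and plot_grp, columns are the 4 distinct treatment values (shaded, high_N, control, low_N).
Cell (plot=B, plot_grp=GC2, treatment=shaded) draws from the long row where plot=B, plot_grp=GC2 and treatment=shaded, which has yield_kg=909.

909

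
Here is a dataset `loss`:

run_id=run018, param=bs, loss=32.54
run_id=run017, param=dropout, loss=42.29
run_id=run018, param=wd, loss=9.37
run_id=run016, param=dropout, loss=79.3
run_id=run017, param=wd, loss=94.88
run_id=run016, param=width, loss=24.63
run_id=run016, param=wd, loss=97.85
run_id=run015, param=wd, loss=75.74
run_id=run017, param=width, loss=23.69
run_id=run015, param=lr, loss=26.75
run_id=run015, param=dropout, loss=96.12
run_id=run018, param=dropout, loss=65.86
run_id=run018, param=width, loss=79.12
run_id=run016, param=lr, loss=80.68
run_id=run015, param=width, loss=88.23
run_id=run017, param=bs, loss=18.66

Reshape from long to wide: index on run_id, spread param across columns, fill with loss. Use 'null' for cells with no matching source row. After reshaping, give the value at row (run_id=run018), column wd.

The long row with run_id=run018, param=wd has loss=9.37.

9.37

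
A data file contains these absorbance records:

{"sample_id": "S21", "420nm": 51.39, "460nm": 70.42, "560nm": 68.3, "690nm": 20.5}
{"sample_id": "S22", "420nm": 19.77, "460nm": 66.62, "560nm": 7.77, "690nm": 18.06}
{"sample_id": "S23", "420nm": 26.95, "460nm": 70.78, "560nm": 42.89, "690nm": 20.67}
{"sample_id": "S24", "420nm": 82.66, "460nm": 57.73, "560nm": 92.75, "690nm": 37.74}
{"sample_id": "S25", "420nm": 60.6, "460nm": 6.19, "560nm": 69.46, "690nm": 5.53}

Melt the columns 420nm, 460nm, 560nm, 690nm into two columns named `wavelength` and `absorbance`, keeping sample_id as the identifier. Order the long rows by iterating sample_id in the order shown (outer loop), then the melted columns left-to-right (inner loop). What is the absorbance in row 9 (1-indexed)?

20 rows total (5 × 4). Row 9: index ⌊(9-1)/4⌋ = 2 into sample_id → S23; (9-1) mod 4 = 0 into the melted columns → 420nm.
So row 9 is (S23, 420nm, 26.95); absorbance = 26.95.

26.95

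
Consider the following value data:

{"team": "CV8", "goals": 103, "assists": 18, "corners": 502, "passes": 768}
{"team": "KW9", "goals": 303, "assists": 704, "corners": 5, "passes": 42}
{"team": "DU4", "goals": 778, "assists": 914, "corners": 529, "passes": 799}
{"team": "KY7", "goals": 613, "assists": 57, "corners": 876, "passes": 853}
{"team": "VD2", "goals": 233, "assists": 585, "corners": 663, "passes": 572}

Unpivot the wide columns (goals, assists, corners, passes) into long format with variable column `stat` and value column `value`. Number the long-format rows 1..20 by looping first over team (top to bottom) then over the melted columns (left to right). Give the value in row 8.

42

20 rows total (5 × 4). Row 8: index ⌊(8-1)/4⌋ = 1 into team → KW9; (8-1) mod 4 = 3 into the melted columns → passes.
So row 8 is (KW9, passes, 42); value = 42.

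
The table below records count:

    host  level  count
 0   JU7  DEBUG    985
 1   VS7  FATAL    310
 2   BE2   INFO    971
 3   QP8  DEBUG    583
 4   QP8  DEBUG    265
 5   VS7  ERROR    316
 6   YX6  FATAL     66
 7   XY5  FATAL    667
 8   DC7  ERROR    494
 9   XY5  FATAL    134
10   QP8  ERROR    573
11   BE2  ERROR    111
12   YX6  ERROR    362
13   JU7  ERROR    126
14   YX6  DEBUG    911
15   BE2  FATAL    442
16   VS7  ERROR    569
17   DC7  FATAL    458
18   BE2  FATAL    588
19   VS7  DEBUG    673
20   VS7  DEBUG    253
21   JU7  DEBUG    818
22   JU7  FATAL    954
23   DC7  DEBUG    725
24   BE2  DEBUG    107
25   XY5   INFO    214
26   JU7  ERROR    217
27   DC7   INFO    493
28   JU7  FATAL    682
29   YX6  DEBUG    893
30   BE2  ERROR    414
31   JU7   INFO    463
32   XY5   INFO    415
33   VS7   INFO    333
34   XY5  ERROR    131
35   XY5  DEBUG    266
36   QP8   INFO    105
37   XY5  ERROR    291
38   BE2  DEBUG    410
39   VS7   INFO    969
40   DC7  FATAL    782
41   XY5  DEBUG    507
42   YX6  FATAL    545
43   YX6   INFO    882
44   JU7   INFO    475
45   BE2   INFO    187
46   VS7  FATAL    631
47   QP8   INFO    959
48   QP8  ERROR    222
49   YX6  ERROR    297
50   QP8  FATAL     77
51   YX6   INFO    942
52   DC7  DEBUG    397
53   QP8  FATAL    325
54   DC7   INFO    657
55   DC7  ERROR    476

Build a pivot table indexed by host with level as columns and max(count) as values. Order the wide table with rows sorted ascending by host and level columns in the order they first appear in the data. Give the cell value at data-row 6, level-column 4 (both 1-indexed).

291

With rows sorted ascending by host, row 6 is host=XY5. level columns in first-appearance order: DEBUG, FATAL, INFO, ERROR; column 4 is ERROR.
Long rows with host=XY5, level=ERROR: max(131, 291) = 291.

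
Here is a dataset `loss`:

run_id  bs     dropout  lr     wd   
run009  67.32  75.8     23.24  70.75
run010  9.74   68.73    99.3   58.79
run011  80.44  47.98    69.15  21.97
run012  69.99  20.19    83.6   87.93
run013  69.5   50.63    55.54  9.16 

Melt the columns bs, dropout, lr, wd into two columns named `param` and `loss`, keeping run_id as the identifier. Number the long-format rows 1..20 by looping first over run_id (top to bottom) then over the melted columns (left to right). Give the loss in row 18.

50.63

20 rows total (5 × 4). Row 18: index ⌊(18-1)/4⌋ = 4 into run_id → run013; (18-1) mod 4 = 1 into the melted columns → dropout.
So row 18 is (run013, dropout, 50.63); loss = 50.63.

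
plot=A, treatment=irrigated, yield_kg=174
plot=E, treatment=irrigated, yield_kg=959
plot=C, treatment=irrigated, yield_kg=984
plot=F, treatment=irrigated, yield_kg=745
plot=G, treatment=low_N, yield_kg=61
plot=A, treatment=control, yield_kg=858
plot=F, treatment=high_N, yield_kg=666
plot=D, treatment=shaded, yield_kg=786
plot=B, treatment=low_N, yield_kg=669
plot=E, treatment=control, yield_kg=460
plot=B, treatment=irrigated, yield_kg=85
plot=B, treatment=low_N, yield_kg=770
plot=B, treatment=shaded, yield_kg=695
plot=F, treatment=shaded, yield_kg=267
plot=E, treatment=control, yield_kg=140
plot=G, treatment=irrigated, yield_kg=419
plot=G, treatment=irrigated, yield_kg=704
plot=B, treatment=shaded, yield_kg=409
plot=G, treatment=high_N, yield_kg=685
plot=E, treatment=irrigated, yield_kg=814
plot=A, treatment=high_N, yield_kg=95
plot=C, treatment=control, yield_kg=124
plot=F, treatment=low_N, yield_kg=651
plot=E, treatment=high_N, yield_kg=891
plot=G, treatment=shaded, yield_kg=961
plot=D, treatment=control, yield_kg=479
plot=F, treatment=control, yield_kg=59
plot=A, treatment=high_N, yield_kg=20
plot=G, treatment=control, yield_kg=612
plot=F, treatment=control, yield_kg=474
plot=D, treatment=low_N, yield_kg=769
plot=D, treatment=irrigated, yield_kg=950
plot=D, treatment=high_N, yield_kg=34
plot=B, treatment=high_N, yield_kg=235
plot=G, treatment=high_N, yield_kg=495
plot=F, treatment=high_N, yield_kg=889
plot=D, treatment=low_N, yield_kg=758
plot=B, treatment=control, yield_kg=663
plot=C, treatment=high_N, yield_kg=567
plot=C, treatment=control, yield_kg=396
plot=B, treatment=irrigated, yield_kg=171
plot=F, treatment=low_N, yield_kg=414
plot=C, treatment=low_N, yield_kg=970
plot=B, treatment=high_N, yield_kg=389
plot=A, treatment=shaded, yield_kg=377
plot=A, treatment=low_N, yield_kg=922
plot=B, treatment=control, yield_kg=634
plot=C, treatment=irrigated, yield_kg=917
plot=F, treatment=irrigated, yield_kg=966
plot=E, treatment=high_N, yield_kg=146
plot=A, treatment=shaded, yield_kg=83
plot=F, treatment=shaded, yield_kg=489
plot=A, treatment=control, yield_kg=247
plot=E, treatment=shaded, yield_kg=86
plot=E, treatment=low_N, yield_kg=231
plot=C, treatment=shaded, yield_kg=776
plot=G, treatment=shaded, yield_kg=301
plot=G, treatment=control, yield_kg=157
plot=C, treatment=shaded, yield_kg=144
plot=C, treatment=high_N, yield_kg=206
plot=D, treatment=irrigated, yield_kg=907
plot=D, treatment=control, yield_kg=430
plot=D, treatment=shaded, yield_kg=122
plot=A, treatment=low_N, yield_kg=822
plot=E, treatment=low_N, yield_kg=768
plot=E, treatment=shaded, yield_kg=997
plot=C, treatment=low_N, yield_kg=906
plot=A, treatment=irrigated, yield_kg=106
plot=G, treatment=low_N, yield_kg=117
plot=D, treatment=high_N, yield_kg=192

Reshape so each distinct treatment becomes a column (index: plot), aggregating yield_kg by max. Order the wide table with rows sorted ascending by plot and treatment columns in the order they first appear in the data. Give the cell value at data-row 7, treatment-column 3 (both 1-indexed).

With rows sorted ascending by plot, row 7 is plot=G. treatment columns in first-appearance order: irrigated, low_N, control, high_N, shaded; column 3 is control.
Long rows with plot=G, treatment=control: max(612, 157) = 612.

612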